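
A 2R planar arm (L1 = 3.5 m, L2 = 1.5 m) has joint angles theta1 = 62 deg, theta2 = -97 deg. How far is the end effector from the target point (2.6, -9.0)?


End effector via forward kinematics:
x = L1*cos(t1) + L2*cos(t1+t2) = 2.8719
y = L1*sin(t1) + L2*sin(t1+t2) = 2.23
Distance to target:
d = sqrt((2.6 - 2.8719)^2 + (-9.0 - 2.23)^2)
= sqrt(0.0739 + 126.1118)
= 11.2332 m


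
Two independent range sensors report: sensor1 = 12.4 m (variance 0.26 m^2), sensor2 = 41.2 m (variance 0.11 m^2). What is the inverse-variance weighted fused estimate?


w1 = (1/var1) / (1/var1 + 1/var2)
   = 3.8462 / (3.8462 + 9.0909) = 0.2973
w2 = 1 - w1 = 0.7027
fused = w1*s1 + w2*s2 = 3.6865 + 28.9514
= 32.6378 m


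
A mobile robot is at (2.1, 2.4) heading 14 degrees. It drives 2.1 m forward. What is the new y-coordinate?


y_new = y0 + d*sin(theta)
= 2.4 + 2.1*sin(14)
= 2.4 + 0.508
= 2.908


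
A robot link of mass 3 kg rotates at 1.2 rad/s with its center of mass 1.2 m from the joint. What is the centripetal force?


F = m * omega^2 * r
= 3 * 1.2^2 * 1.2
= 3 * 1.44 * 1.2
= 5.184 N


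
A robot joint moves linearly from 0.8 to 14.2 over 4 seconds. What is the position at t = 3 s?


s = t/T = 3/4 = 0.75
p(t) = p0 + (pf-p0)*s
= 0.8 + (14.2 - 0.8) * 0.75
= 10.85


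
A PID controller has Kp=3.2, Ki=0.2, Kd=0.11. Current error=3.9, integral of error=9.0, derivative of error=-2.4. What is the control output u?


u = Kp*e + Ki*int(e) + Kd*de/dt
= 3.2*3.9 + 0.2*9.0 + 0.11*(-2.4)
= 12.48 + 1.8 + -0.264
= 14.016


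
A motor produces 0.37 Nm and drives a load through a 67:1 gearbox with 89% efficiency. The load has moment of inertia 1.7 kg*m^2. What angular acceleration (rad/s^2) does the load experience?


tau_out = tau_motor * N * eta
= 0.37 * 67 * 0.89 = 22.0631 Nm
alpha = tau_out / I = 22.0631 / 1.7
= 12.9783 rad/s^2


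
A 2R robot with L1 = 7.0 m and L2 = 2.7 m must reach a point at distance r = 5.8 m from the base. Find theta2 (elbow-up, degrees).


cos(theta2) = (r^2 - L1^2 - L2^2) / (2*L1*L2)
cos(theta2) = (33.64 - 49.0 - 7.29) / 37.8
cos(theta2) = -0.599206
theta2 = 126.8131 degrees


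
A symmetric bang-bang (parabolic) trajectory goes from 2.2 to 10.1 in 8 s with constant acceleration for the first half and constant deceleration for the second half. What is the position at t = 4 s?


Symmetric rest-to-rest: each phase covers (pf-p0)/2 in time T/2. 0.5*a*(T/2)^2 = (pf-p0)/2 => a = 4*(pf-p0)/T^2
a = 4*(10.1-2.2)/8^2 = 0.4937
t = 4 is in the acceleration phase (t <= T/2).
p = p0 + 0.5*a*t^2 = 2.2 + 0.5*0.4937*4^2
= 6.15


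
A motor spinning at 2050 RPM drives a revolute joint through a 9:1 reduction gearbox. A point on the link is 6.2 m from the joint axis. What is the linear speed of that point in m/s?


omega_motor = 2050 * 2*pi/60 = 214.6755 rad/s
omega_joint = omega_motor / 9 = 23.8528 rad/s
v = omega_joint * r = 23.8528 * 6.2
= 147.8876 m/s


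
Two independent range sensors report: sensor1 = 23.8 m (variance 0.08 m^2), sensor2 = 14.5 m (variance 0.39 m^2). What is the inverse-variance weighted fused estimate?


w1 = (1/var1) / (1/var1 + 1/var2)
   = 12.5 / (12.5 + 2.5641) = 0.8298
w2 = 1 - w1 = 0.1702
fused = w1*s1 + w2*s2 = 19.7489 + 2.4681
= 22.217 m


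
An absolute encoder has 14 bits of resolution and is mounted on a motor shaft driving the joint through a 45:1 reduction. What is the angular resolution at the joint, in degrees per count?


counts = 2^14 = 16384
effective counts at joint = 16384 * 45 = 737280
resolution = 360 / 737280
= 4.8828e-04 deg/count


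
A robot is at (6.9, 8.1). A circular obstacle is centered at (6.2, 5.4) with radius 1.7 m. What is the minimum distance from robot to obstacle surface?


center_dist = sqrt((6.9-6.2)^2 + (8.1-5.4)^2)
= sqrt(0.49 + 7.29)
= 2.7893
min_dist = center_dist - radius = 2.7893 - 1.7 = 1.0893 m


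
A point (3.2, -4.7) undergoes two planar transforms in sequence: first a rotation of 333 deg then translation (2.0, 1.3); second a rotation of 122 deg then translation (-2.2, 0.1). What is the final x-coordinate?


After transform 1:
x1 = cos(333)*3.2 - sin(333)*-4.7 + 2.0 = 2.7175
y1 = sin(333)*3.2 + cos(333)*-4.7 + 1.3 = -4.3405
After transform 2:
x2 = cos(122)*2.7175 - sin(122)*-4.3405 + -2.2
= 0.0409


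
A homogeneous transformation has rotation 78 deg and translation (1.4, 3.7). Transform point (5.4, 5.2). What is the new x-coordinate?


x' = cos(theta)*px - sin(theta)*py + tx
= 0.2079*5.4 - 0.9781*5.2 + 1.4
= -2.5636


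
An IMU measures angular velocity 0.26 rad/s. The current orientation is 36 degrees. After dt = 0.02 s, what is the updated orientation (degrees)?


delta_theta = w * dt = 0.26 * 0.02 = 0.0052 rad
= 0.2979 deg
theta_new = 36 + 0.2979 = 36.2979 deg


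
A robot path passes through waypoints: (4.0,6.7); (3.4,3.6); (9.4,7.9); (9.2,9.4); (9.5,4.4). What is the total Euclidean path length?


Segment lengths:
  seg1 = sqrt((-0.6)^2 + (-3.1)^2) = 3.1575
  seg2 = sqrt((6.0)^2 + (4.3)^2) = 7.3817
  seg3 = sqrt((-0.2)^2 + (1.5)^2) = 1.5133
  seg4 = sqrt((0.3)^2 + (-5.0)^2) = 5.009
Total = 17.0615


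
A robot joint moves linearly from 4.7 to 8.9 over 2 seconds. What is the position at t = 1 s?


s = t/T = 1/2 = 0.5
p(t) = p0 + (pf-p0)*s
= 4.7 + (8.9 - 4.7) * 0.5
= 6.8


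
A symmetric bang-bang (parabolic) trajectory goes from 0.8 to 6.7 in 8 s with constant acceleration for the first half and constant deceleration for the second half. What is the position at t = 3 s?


Symmetric rest-to-rest: each phase covers (pf-p0)/2 in time T/2. 0.5*a*(T/2)^2 = (pf-p0)/2 => a = 4*(pf-p0)/T^2
a = 4*(6.7-0.8)/8^2 = 0.3688
t = 3 is in the acceleration phase (t <= T/2).
p = p0 + 0.5*a*t^2 = 0.8 + 0.5*0.3688*3^2
= 2.4594


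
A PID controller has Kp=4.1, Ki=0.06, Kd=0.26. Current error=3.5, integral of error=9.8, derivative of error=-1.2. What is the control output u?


u = Kp*e + Ki*int(e) + Kd*de/dt
= 4.1*3.5 + 0.06*9.8 + 0.26*(-1.2)
= 14.35 + 0.588 + -0.312
= 14.626


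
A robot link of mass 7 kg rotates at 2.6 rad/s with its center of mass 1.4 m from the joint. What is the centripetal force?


F = m * omega^2 * r
= 7 * 2.6^2 * 1.4
= 7 * 6.76 * 1.4
= 66.248 N


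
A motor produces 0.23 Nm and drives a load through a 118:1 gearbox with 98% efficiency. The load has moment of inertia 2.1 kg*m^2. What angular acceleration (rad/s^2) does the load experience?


tau_out = tau_motor * N * eta
= 0.23 * 118 * 0.98 = 26.5972 Nm
alpha = tau_out / I = 26.5972 / 2.1
= 12.6653 rad/s^2


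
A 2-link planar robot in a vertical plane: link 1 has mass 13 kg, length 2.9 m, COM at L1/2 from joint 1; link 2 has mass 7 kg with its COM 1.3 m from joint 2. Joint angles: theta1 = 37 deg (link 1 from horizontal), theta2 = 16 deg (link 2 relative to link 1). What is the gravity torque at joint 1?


Horizontal distance from joint 1 to link-1 COM:
  x_c1 = (L1/2)*cos(t1) = 1.45 * 0.7986 = 1.158 m
Horizontal distance from joint 1 to link-2 COM:
  x_c2 = L1*cos(t1) + Lc2*cos(t1+t2)
       = 2.9*0.7986 + 1.3*0.6018 = 3.0984 m
tau1 = m1*g*x_c1 + m2*g*x_c2
     = 13*9.81*1.158 + 7*9.81*3.0984
     = 147.6825 + 212.7673
     = 360.4498 Nm


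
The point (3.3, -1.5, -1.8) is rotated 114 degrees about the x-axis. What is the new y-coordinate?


Rotation about x-axis: y' = y*cos(theta) - z*sin(theta)
= -1.5 * -0.4067 - -1.8 * 0.9135
= 2.2545


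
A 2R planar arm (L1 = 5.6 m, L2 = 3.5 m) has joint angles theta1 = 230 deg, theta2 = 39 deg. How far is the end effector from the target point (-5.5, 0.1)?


End effector via forward kinematics:
x = L1*cos(t1) + L2*cos(t1+t2) = -3.6607
y = L1*sin(t1) + L2*sin(t1+t2) = -7.7893
Distance to target:
d = sqrt((-5.5 - -3.6607)^2 + (0.1 - -7.7893)^2)
= sqrt(3.383 + 62.2413)
= 8.1009 m


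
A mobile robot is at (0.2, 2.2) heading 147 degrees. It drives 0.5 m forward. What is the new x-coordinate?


x_new = x0 + d*cos(theta)
= 0.2 + 0.5*cos(147)
= 0.2 + -0.4193
= -0.2193


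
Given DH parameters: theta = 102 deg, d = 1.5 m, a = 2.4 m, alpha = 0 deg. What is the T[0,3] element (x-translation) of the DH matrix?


T[0,3] = a * cos(theta)
= 2.4 * cos(102 deg)
= 2.4 * -0.2079
= -0.499


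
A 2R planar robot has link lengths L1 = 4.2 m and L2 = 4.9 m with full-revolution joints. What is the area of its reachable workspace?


r_max = L1 + L2 = 9.1 m
r_min = |L1 - L2| = 0.7 m
Area = pi*(r_max^2 - r_min^2)
= pi*(82.81 - 0.49)
= pi * 82.32
= 258.6159 m^2


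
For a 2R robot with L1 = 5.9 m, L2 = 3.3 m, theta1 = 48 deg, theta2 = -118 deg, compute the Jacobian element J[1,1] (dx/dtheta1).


J[1,1] = -L1*sin(t1) - L2*sin(t1+t2)
= -5.9*sin(48) - 3.3*sin(-70)
= -1.2836


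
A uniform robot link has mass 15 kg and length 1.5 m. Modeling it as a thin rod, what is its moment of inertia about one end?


I = (1/3) * m * L^2
= (1/3) * 15 * 1.5^2
= 0.333333 * 15 * 2.25
= 11.25 kg*m^2


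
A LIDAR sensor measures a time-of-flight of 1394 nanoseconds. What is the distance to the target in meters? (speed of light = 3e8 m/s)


tof = 1394 ns = 1.394e-06 s
dist = c * tof / 2
= 3e8 * 1.394e-06 / 2
= 209.1 m


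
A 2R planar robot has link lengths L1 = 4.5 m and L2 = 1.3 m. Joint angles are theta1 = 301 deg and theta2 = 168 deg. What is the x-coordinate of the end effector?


Convert angles to radians: theta1 = 5.2534, theta2 = 2.9322
x = L1*cos(theta1) + L2*cos(theta1+theta2)
x = 2.3177 + -0.4232
x = 1.8944


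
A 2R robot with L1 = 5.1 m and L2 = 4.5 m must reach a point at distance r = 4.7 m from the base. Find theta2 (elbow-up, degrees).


cos(theta2) = (r^2 - L1^2 - L2^2) / (2*L1*L2)
cos(theta2) = (22.09 - 26.01 - 20.25) / 45.9
cos(theta2) = -0.52658
theta2 = 121.7746 degrees


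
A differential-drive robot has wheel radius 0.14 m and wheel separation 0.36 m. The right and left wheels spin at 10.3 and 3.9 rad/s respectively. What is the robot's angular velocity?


vR = r*wR = 0.14*10.3 = 1.442 m/s
vL = r*wL = 0.14*3.9 = 0.546 m/s
v = (vR+vL)/2 = 0.994 m/s
omega = (vR-vL)/L = 2.4889 rad/s
angular velocity = 2.4889 rad/s


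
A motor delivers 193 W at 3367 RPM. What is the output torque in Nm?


omega = 3367 * 2*pi/60 = 352.5914 rad/s
tau = P / omega = 193 / 352.5914
= 0.5474 Nm


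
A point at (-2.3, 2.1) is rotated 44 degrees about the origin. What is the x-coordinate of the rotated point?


x' = x*cos(theta) - y*sin(theta)
cos(44 deg) = 0.7193, sin(44 deg) = 0.6947
x' = -2.3 * 0.7193 - 2.1 * 0.6947
= -1.6545 - 1.4588
= -3.1133


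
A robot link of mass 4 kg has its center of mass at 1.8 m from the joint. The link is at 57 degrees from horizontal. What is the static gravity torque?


tau = m*g*L*cos(angle)
= 4 * 9.81 * 1.8 * cos(57 deg)
= 4 * 9.81 * 1.8 * 0.5446
= 38.4689 Nm


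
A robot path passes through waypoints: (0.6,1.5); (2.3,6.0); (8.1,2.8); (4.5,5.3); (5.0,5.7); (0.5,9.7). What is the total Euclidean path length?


Segment lengths:
  seg1 = sqrt((1.7)^2 + (4.5)^2) = 4.8104
  seg2 = sqrt((5.8)^2 + (-3.2)^2) = 6.6242
  seg3 = sqrt((-3.6)^2 + (2.5)^2) = 4.3829
  seg4 = sqrt((0.5)^2 + (0.4)^2) = 0.6403
  seg5 = sqrt((-4.5)^2 + (4.0)^2) = 6.0208
Total = 22.4786


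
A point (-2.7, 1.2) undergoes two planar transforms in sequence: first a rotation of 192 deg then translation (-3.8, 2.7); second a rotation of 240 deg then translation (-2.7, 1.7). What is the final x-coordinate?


After transform 1:
x1 = cos(192)*-2.7 - sin(192)*1.2 + -3.8 = -0.9095
y1 = sin(192)*-2.7 + cos(192)*1.2 + 2.7 = 2.0876
After transform 2:
x2 = cos(240)*-0.9095 - sin(240)*2.0876 + -2.7
= -0.4373


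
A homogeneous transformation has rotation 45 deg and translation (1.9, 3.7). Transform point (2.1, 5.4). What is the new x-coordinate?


x' = cos(theta)*px - sin(theta)*py + tx
= 0.7071*2.1 - 0.7071*5.4 + 1.9
= -0.4335


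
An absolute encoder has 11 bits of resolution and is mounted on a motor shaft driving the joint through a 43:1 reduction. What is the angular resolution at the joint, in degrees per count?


counts = 2^11 = 2048
effective counts at joint = 2048 * 43 = 88064
resolution = 360 / 88064
= 0.0041 deg/count


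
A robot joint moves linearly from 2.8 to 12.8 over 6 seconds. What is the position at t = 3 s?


s = t/T = 3/6 = 0.5
p(t) = p0 + (pf-p0)*s
= 2.8 + (12.8 - 2.8) * 0.5
= 7.8


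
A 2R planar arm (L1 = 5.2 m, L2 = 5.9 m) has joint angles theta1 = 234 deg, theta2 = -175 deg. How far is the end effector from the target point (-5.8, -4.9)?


End effector via forward kinematics:
x = L1*cos(t1) + L2*cos(t1+t2) = -0.0178
y = L1*sin(t1) + L2*sin(t1+t2) = 0.8504
Distance to target:
d = sqrt((-5.8 - -0.0178)^2 + (-4.9 - 0.8504)^2)
= sqrt(33.4343 + 33.0671)
= 8.1548 m


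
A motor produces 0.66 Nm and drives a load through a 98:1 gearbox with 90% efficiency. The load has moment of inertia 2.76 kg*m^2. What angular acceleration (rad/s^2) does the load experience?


tau_out = tau_motor * N * eta
= 0.66 * 98 * 0.9 = 58.212 Nm
alpha = tau_out / I = 58.212 / 2.76
= 21.0913 rad/s^2


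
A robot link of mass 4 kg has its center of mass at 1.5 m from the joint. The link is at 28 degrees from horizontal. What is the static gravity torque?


tau = m*g*L*cos(angle)
= 4 * 9.81 * 1.5 * cos(28 deg)
= 4 * 9.81 * 1.5 * 0.8829
= 51.9703 Nm


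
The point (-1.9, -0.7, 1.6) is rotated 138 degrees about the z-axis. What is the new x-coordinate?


Rotation about z-axis: x' = x*cos(theta) - y*sin(theta)
= -1.9 * -0.7431 - -0.7 * 0.6691
= 1.8804


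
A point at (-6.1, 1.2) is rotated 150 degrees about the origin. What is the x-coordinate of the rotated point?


x' = x*cos(theta) - y*sin(theta)
cos(150 deg) = -0.866, sin(150 deg) = 0.5
x' = -6.1 * -0.866 - 1.2 * 0.5
= 5.2828 - 0.6
= 4.6828


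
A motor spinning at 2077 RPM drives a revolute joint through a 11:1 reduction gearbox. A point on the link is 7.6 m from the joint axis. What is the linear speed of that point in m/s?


omega_motor = 2077 * 2*pi/60 = 217.5029 rad/s
omega_joint = omega_motor / 11 = 19.773 rad/s
v = omega_joint * r = 19.773 * 7.6
= 150.2748 m/s


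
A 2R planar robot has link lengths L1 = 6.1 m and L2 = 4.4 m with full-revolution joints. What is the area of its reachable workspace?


r_max = L1 + L2 = 10.5 m
r_min = |L1 - L2| = 1.7 m
Area = pi*(r_max^2 - r_min^2)
= pi*(110.25 - 2.89)
= pi * 107.36
= 337.2814 m^2


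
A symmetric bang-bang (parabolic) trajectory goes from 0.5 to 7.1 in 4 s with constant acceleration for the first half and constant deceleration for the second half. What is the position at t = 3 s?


Symmetric rest-to-rest: each phase covers (pf-p0)/2 in time T/2. 0.5*a*(T/2)^2 = (pf-p0)/2 => a = 4*(pf-p0)/T^2
a = 4*(7.1-0.5)/4^2 = 1.65
t = 3 is in the deceleration phase (t > T/2).
p = pf - 0.5*a*(T-t)^2 = 7.1 - 0.5*1.65*1^2
= 6.275


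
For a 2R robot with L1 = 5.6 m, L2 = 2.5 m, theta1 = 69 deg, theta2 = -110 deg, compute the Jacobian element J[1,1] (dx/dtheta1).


J[1,1] = -L1*sin(t1) - L2*sin(t1+t2)
= -5.6*sin(69) - 2.5*sin(-41)
= -3.5879


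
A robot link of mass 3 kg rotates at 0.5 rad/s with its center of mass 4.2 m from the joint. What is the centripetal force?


F = m * omega^2 * r
= 3 * 0.5^2 * 4.2
= 3 * 0.25 * 4.2
= 3.15 N


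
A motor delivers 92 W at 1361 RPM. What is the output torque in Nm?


omega = 1361 * 2*pi/60 = 142.5236 rad/s
tau = P / omega = 92 / 142.5236
= 0.6455 Nm


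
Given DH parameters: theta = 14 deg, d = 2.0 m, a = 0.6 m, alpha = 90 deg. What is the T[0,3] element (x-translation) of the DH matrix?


T[0,3] = a * cos(theta)
= 0.6 * cos(14 deg)
= 0.6 * 0.9703
= 0.5822


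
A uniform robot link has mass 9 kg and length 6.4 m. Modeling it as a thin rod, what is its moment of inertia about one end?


I = (1/3) * m * L^2
= (1/3) * 9 * 6.4^2
= 0.333333 * 9 * 40.96
= 122.88 kg*m^2


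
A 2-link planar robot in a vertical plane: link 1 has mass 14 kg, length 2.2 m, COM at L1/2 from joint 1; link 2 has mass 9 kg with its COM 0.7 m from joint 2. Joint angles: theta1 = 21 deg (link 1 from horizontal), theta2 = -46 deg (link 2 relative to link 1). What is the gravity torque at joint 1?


Horizontal distance from joint 1 to link-1 COM:
  x_c1 = (L1/2)*cos(t1) = 1.1 * 0.9336 = 1.0269 m
Horizontal distance from joint 1 to link-2 COM:
  x_c2 = L1*cos(t1) + Lc2*cos(t1+t2)
       = 2.2*0.9336 + 0.7*0.9063 = 2.6883 m
tau1 = m1*g*x_c1 + m2*g*x_c2
     = 14*9.81*1.0269 + 9*9.81*2.6883
     = 141.0397 + 237.3493
     = 378.3891 Nm


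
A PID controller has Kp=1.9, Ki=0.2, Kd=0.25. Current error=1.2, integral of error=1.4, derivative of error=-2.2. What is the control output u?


u = Kp*e + Ki*int(e) + Kd*de/dt
= 1.9*1.2 + 0.2*1.4 + 0.25*(-2.2)
= 2.28 + 0.28 + -0.55
= 2.01


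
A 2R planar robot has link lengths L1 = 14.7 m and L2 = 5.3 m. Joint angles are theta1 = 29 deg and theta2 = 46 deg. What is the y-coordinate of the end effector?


Convert angles to radians: theta1 = 0.5061, theta2 = 0.8029
y = L1*sin(theta1) + L2*sin(theta1+theta2)
y = 7.1267 + 5.1194
y = 12.2461


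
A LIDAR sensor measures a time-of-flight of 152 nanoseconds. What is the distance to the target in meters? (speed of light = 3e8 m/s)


tof = 152 ns = 1.52e-07 s
dist = c * tof / 2
= 3e8 * 1.52e-07 / 2
= 22.8 m


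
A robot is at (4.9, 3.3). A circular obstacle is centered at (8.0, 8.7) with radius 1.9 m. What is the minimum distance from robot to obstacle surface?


center_dist = sqrt((4.9-8.0)^2 + (3.3-8.7)^2)
= sqrt(9.61 + 29.16)
= 6.2266
min_dist = center_dist - radius = 6.2266 - 1.9 = 4.3266 m


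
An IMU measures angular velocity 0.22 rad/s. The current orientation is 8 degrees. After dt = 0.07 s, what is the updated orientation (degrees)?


delta_theta = w * dt = 0.22 * 0.07 = 0.0154 rad
= 0.8824 deg
theta_new = 8 + 0.8824 = 8.8824 deg


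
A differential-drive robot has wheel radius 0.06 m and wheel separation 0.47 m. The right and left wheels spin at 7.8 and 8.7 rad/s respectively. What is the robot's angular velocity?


vR = r*wR = 0.06*7.8 = 0.468 m/s
vL = r*wL = 0.06*8.7 = 0.522 m/s
v = (vR+vL)/2 = 0.495 m/s
omega = (vR-vL)/L = -0.1149 rad/s
angular velocity = -0.1149 rad/s


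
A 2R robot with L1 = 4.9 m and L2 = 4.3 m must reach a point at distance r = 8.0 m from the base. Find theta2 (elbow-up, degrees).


cos(theta2) = (r^2 - L1^2 - L2^2) / (2*L1*L2)
cos(theta2) = (64.0 - 24.01 - 18.49) / 42.14
cos(theta2) = 0.510204
theta2 = 59.3226 degrees


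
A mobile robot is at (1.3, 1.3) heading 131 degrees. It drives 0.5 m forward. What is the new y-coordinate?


y_new = y0 + d*sin(theta)
= 1.3 + 0.5*sin(131)
= 1.3 + 0.3774
= 1.6774


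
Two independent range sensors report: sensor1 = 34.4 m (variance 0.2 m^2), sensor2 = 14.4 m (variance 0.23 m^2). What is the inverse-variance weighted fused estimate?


w1 = (1/var1) / (1/var1 + 1/var2)
   = 5.0 / (5.0 + 4.3478) = 0.5349
w2 = 1 - w1 = 0.4651
fused = w1*s1 + w2*s2 = 18.4 + 6.6977
= 25.0977 m


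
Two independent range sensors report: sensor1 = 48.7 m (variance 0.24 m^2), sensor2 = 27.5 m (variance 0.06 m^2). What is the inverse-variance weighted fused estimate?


w1 = (1/var1) / (1/var1 + 1/var2)
   = 4.1667 / (4.1667 + 16.6667) = 0.2
w2 = 1 - w1 = 0.8
fused = w1*s1 + w2*s2 = 9.74 + 22.0
= 31.74 m


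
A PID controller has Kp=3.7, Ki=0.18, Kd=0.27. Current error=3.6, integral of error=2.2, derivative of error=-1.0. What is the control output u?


u = Kp*e + Ki*int(e) + Kd*de/dt
= 3.7*3.6 + 0.18*2.2 + 0.27*(-1.0)
= 13.32 + 0.396 + -0.27
= 13.446


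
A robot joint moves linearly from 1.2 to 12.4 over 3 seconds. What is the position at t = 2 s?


s = t/T = 2/3 = 0.6667
p(t) = p0 + (pf-p0)*s
= 1.2 + (12.4 - 1.2) * 0.6667
= 8.6667


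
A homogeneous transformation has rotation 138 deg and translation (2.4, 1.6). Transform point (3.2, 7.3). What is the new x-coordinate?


x' = cos(theta)*px - sin(theta)*py + tx
= -0.7431*3.2 - 0.6691*7.3 + 2.4
= -4.8627


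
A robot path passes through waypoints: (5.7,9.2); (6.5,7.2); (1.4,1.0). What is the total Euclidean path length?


Segment lengths:
  seg1 = sqrt((0.8)^2 + (-2.0)^2) = 2.1541
  seg2 = sqrt((-5.1)^2 + (-6.2)^2) = 8.0281
Total = 10.1821


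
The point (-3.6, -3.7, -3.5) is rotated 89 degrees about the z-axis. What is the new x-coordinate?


Rotation about z-axis: x' = x*cos(theta) - y*sin(theta)
= -3.6 * 0.0175 - -3.7 * 0.9998
= 3.6366


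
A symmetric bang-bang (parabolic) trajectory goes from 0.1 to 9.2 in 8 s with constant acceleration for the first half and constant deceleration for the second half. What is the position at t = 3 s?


Symmetric rest-to-rest: each phase covers (pf-p0)/2 in time T/2. 0.5*a*(T/2)^2 = (pf-p0)/2 => a = 4*(pf-p0)/T^2
a = 4*(9.2-0.1)/8^2 = 0.5687
t = 3 is in the acceleration phase (t <= T/2).
p = p0 + 0.5*a*t^2 = 0.1 + 0.5*0.5687*3^2
= 2.6594


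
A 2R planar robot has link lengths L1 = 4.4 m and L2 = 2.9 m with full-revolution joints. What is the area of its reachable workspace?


r_max = L1 + L2 = 7.3 m
r_min = |L1 - L2| = 1.5 m
Area = pi*(r_max^2 - r_min^2)
= pi*(53.29 - 2.25)
= pi * 51.04
= 160.3469 m^2


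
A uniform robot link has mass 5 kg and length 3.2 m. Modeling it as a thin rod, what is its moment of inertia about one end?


I = (1/3) * m * L^2
= (1/3) * 5 * 3.2^2
= 0.333333 * 5 * 10.24
= 17.0667 kg*m^2


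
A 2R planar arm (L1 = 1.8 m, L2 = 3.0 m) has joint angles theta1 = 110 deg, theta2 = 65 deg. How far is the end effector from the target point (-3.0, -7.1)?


End effector via forward kinematics:
x = L1*cos(t1) + L2*cos(t1+t2) = -3.6042
y = L1*sin(t1) + L2*sin(t1+t2) = 1.9529
Distance to target:
d = sqrt((-3.0 - -3.6042)^2 + (-7.1 - 1.9529)^2)
= sqrt(0.3651 + 81.9553)
= 9.0731 m


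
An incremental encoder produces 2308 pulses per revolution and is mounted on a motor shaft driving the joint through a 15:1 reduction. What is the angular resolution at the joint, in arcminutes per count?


counts per rev = 2308
effective counts at joint = 2308 * 15 = 34620
resolution = 360*60 / 34620
= 0.6239 arcmin/count


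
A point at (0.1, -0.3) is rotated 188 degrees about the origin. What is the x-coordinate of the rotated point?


x' = x*cos(theta) - y*sin(theta)
cos(188 deg) = -0.9903, sin(188 deg) = -0.1392
x' = 0.1 * -0.9903 - -0.3 * -0.1392
= -0.099 - 0.0418
= -0.1408


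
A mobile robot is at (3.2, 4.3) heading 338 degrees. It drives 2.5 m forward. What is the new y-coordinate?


y_new = y0 + d*sin(theta)
= 4.3 + 2.5*sin(338)
= 4.3 + -0.9365
= 3.3635


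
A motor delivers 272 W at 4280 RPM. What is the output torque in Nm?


omega = 4280 * 2*pi/60 = 448.2006 rad/s
tau = P / omega = 272 / 448.2006
= 0.6069 Nm


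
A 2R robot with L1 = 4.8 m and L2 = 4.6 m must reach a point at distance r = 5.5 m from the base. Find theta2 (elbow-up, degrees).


cos(theta2) = (r^2 - L1^2 - L2^2) / (2*L1*L2)
cos(theta2) = (30.25 - 23.04 - 21.16) / 44.16
cos(theta2) = -0.315897
theta2 = 108.415 degrees


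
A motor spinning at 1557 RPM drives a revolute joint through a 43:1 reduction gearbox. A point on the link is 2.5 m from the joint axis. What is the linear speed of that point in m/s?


omega_motor = 1557 * 2*pi/60 = 163.0487 rad/s
omega_joint = omega_motor / 43 = 3.7918 rad/s
v = omega_joint * r = 3.7918 * 2.5
= 9.4796 m/s


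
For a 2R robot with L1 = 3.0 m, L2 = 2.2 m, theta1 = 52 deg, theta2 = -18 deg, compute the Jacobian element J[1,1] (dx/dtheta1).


J[1,1] = -L1*sin(t1) - L2*sin(t1+t2)
= -3.0*sin(52) - 2.2*sin(34)
= -3.5943


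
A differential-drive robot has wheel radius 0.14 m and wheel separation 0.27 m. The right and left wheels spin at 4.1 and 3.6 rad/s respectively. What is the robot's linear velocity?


vR = r*wR = 0.14*4.1 = 0.574 m/s
vL = r*wL = 0.14*3.6 = 0.504 m/s
v = (vR+vL)/2 = 0.539 m/s
omega = (vR-vL)/L = 0.2593 rad/s
linear velocity = 0.539 m/s


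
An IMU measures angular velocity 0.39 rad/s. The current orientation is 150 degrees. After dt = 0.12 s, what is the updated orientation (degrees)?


delta_theta = w * dt = 0.39 * 0.12 = 0.0468 rad
= 2.6814 deg
theta_new = 150 + 2.6814 = 152.6814 deg


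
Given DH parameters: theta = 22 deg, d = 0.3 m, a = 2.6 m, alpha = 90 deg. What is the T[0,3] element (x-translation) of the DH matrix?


T[0,3] = a * cos(theta)
= 2.6 * cos(22 deg)
= 2.6 * 0.9272
= 2.4107


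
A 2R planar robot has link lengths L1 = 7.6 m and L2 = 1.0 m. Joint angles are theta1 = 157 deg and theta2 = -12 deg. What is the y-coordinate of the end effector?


Convert angles to radians: theta1 = 2.7402, theta2 = -0.2094
y = L1*sin(theta1) + L2*sin(theta1+theta2)
y = 2.9696 + 0.5736
y = 3.5431


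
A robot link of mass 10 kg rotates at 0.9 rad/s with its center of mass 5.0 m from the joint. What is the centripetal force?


F = m * omega^2 * r
= 10 * 0.9^2 * 5.0
= 10 * 0.81 * 5.0
= 40.5 N


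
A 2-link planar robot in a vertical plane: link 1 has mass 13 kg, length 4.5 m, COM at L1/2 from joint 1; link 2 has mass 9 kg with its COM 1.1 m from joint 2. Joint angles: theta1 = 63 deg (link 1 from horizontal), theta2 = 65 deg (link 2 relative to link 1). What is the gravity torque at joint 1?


Horizontal distance from joint 1 to link-1 COM:
  x_c1 = (L1/2)*cos(t1) = 2.25 * 0.454 = 1.0215 m
Horizontal distance from joint 1 to link-2 COM:
  x_c2 = L1*cos(t1) + Lc2*cos(t1+t2)
       = 4.5*0.454 + 1.1*-0.6157 = 1.3657 m
tau1 = m1*g*x_c1 + m2*g*x_c2
     = 13*9.81*1.0215 + 9*9.81*1.3657
     = 130.2692 + 120.5803
     = 250.8494 Nm


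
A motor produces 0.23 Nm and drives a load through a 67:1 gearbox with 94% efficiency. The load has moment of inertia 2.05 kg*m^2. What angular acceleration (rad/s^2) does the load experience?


tau_out = tau_motor * N * eta
= 0.23 * 67 * 0.94 = 14.4854 Nm
alpha = tau_out / I = 14.4854 / 2.05
= 7.066 rad/s^2


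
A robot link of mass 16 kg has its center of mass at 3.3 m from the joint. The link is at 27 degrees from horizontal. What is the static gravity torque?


tau = m*g*L*cos(angle)
= 16 * 9.81 * 3.3 * cos(27 deg)
= 16 * 9.81 * 3.3 * 0.891
= 461.5129 Nm


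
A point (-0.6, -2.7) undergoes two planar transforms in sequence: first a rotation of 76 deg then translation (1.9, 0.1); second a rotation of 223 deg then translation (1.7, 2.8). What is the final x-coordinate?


After transform 1:
x1 = cos(76)*-0.6 - sin(76)*-2.7 + 1.9 = 4.3746
y1 = sin(76)*-0.6 + cos(76)*-2.7 + 0.1 = -1.1354
After transform 2:
x2 = cos(223)*4.3746 - sin(223)*-1.1354 + 1.7
= -2.2737


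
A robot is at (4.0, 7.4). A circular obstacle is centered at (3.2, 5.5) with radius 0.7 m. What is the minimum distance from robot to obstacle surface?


center_dist = sqrt((4.0-3.2)^2 + (7.4-5.5)^2)
= sqrt(0.64 + 3.61)
= 2.0616
min_dist = center_dist - radius = 2.0616 - 0.7 = 1.3616 m


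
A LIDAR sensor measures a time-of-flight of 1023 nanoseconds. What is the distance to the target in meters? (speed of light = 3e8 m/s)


tof = 1023 ns = 1.023e-06 s
dist = c * tof / 2
= 3e8 * 1.023e-06 / 2
= 153.45 m


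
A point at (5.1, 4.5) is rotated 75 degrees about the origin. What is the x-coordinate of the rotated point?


x' = x*cos(theta) - y*sin(theta)
cos(75 deg) = 0.2588, sin(75 deg) = 0.9659
x' = 5.1 * 0.2588 - 4.5 * 0.9659
= 1.32 - 4.3467
= -3.0267


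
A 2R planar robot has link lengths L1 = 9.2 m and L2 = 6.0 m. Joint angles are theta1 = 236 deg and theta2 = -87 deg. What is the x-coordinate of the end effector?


Convert angles to radians: theta1 = 4.119, theta2 = -1.5184
x = L1*cos(theta1) + L2*cos(theta1+theta2)
x = -5.1446 + -5.143
x = -10.2876


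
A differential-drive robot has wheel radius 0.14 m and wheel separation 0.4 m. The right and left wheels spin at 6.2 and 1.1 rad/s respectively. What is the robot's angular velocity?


vR = r*wR = 0.14*6.2 = 0.868 m/s
vL = r*wL = 0.14*1.1 = 0.154 m/s
v = (vR+vL)/2 = 0.511 m/s
omega = (vR-vL)/L = 1.785 rad/s
angular velocity = 1.785 rad/s


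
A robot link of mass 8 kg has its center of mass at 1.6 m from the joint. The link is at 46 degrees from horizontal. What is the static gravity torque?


tau = m*g*L*cos(angle)
= 8 * 9.81 * 1.6 * cos(46 deg)
= 8 * 9.81 * 1.6 * 0.6947
= 87.2269 Nm


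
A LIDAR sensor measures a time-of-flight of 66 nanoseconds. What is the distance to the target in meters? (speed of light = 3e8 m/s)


tof = 66 ns = 6.6e-08 s
dist = c * tof / 2
= 3e8 * 6.6e-08 / 2
= 9.9 m


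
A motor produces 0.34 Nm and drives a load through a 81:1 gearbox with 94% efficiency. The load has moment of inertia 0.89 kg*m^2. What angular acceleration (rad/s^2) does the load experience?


tau_out = tau_motor * N * eta
= 0.34 * 81 * 0.94 = 25.8876 Nm
alpha = tau_out / I = 25.8876 / 0.89
= 29.0872 rad/s^2


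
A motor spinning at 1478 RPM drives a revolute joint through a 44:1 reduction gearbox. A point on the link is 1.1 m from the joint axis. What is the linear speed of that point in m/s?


omega_motor = 1478 * 2*pi/60 = 154.7758 rad/s
omega_joint = omega_motor / 44 = 3.5176 rad/s
v = omega_joint * r = 3.5176 * 1.1
= 3.8694 m/s


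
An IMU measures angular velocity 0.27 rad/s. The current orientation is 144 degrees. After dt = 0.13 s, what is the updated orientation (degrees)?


delta_theta = w * dt = 0.27 * 0.13 = 0.0351 rad
= 2.0111 deg
theta_new = 144 + 2.0111 = 146.0111 deg


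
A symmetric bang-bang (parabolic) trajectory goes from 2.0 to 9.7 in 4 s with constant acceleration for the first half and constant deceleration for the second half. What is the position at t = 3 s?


Symmetric rest-to-rest: each phase covers (pf-p0)/2 in time T/2. 0.5*a*(T/2)^2 = (pf-p0)/2 => a = 4*(pf-p0)/T^2
a = 4*(9.7-2.0)/4^2 = 1.925
t = 3 is in the deceleration phase (t > T/2).
p = pf - 0.5*a*(T-t)^2 = 9.7 - 0.5*1.925*1^2
= 8.7375


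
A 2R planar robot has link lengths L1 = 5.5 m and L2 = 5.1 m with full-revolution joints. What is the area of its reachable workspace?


r_max = L1 + L2 = 10.6 m
r_min = |L1 - L2| = 0.4 m
Area = pi*(r_max^2 - r_min^2)
= pi*(112.36 - 0.16)
= pi * 112.2
= 352.4867 m^2


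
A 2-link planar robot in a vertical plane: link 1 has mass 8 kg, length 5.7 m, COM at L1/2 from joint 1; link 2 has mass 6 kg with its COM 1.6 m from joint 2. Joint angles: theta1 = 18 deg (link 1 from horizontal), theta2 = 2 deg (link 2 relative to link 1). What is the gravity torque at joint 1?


Horizontal distance from joint 1 to link-1 COM:
  x_c1 = (L1/2)*cos(t1) = 2.85 * 0.9511 = 2.7105 m
Horizontal distance from joint 1 to link-2 COM:
  x_c2 = L1*cos(t1) + Lc2*cos(t1+t2)
       = 5.7*0.9511 + 1.6*0.9397 = 6.9245 m
tau1 = m1*g*x_c1 + m2*g*x_c2
     = 8*9.81*2.7105 + 6*9.81*6.9245
     = 212.7209 + 407.5779
     = 620.2988 Nm


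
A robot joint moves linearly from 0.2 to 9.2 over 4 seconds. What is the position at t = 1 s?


s = t/T = 1/4 = 0.25
p(t) = p0 + (pf-p0)*s
= 0.2 + (9.2 - 0.2) * 0.25
= 2.45


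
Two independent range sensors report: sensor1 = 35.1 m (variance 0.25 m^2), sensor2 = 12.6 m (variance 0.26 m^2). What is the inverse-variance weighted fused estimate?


w1 = (1/var1) / (1/var1 + 1/var2)
   = 4.0 / (4.0 + 3.8462) = 0.5098
w2 = 1 - w1 = 0.4902
fused = w1*s1 + w2*s2 = 17.8941 + 6.1765
= 24.0706 m


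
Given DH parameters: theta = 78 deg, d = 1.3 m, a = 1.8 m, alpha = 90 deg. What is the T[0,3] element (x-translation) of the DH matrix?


T[0,3] = a * cos(theta)
= 1.8 * cos(78 deg)
= 1.8 * 0.2079
= 0.3742


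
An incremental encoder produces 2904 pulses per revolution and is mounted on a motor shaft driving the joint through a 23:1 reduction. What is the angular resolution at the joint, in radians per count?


counts per rev = 2904
effective counts at joint = 2904 * 23 = 66792
resolution = 2*pi / 66792
= 9.4071e-05 rad/count


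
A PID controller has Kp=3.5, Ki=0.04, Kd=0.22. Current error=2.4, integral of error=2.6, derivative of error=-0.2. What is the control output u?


u = Kp*e + Ki*int(e) + Kd*de/dt
= 3.5*2.4 + 0.04*2.6 + 0.22*(-0.2)
= 8.4 + 0.104 + -0.044
= 8.46


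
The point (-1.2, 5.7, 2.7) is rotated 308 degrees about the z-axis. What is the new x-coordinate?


Rotation about z-axis: x' = x*cos(theta) - y*sin(theta)
= -1.2 * 0.6157 - 5.7 * -0.788
= 3.7529


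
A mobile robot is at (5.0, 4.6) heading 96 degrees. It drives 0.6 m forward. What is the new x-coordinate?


x_new = x0 + d*cos(theta)
= 5.0 + 0.6*cos(96)
= 5.0 + -0.0627
= 4.9373


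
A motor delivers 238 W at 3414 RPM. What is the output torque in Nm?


omega = 3414 * 2*pi/60 = 357.5132 rad/s
tau = P / omega = 238 / 357.5132
= 0.6657 Nm


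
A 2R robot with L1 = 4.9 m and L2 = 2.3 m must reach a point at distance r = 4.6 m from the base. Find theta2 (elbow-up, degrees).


cos(theta2) = (r^2 - L1^2 - L2^2) / (2*L1*L2)
cos(theta2) = (21.16 - 24.01 - 5.29) / 22.54
cos(theta2) = -0.361136
theta2 = 111.17 degrees


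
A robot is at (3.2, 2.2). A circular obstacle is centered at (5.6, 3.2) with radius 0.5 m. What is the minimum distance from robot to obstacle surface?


center_dist = sqrt((3.2-5.6)^2 + (2.2-3.2)^2)
= sqrt(5.76 + 1.0)
= 2.6
min_dist = center_dist - radius = 2.6 - 0.5 = 2.1 m


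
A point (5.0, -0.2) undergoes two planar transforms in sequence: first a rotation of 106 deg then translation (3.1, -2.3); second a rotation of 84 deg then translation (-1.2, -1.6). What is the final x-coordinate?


After transform 1:
x1 = cos(106)*5.0 - sin(106)*-0.2 + 3.1 = 1.9141
y1 = sin(106)*5.0 + cos(106)*-0.2 + -2.3 = 2.5614
After transform 2:
x2 = cos(84)*1.9141 - sin(84)*2.5614 + -1.2
= -3.5473


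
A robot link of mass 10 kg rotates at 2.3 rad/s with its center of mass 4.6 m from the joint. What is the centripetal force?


F = m * omega^2 * r
= 10 * 2.3^2 * 4.6
= 10 * 5.29 * 4.6
= 243.34 N


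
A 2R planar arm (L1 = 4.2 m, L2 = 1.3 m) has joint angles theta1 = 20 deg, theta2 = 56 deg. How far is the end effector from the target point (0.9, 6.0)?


End effector via forward kinematics:
x = L1*cos(t1) + L2*cos(t1+t2) = 4.2612
y = L1*sin(t1) + L2*sin(t1+t2) = 2.6979
Distance to target:
d = sqrt((0.9 - 4.2612)^2 + (6.0 - 2.6979)^2)
= sqrt(11.2977 + 10.9041)
= 4.7119 m


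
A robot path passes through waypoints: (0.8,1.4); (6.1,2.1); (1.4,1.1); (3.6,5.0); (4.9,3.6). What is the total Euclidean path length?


Segment lengths:
  seg1 = sqrt((5.3)^2 + (0.7)^2) = 5.346
  seg2 = sqrt((-4.7)^2 + (-1.0)^2) = 4.8052
  seg3 = sqrt((2.2)^2 + (3.9)^2) = 4.4777
  seg4 = sqrt((1.3)^2 + (-1.4)^2) = 1.9105
Total = 16.5395


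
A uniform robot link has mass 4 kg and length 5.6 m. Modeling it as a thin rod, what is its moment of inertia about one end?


I = (1/3) * m * L^2
= (1/3) * 4 * 5.6^2
= 0.333333 * 4 * 31.36
= 41.8133 kg*m^2


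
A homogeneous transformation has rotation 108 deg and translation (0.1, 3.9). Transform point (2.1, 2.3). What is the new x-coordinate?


x' = cos(theta)*px - sin(theta)*py + tx
= -0.309*2.1 - 0.9511*2.3 + 0.1
= -2.7364


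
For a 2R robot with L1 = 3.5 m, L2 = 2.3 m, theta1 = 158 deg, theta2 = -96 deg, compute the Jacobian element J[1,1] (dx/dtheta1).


J[1,1] = -L1*sin(t1) - L2*sin(t1+t2)
= -3.5*sin(158) - 2.3*sin(62)
= -3.3419


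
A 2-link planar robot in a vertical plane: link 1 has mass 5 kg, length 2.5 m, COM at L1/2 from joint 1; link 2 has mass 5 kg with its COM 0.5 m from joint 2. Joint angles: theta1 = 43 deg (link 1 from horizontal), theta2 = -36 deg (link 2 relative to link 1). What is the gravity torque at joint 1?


Horizontal distance from joint 1 to link-1 COM:
  x_c1 = (L1/2)*cos(t1) = 1.25 * 0.7314 = 0.9142 m
Horizontal distance from joint 1 to link-2 COM:
  x_c2 = L1*cos(t1) + Lc2*cos(t1+t2)
       = 2.5*0.7314 + 0.5*0.9925 = 2.3247 m
tau1 = m1*g*x_c1 + m2*g*x_c2
     = 5*9.81*0.9142 + 5*9.81*2.3247
     = 44.8411 + 114.0244
     = 158.8656 Nm


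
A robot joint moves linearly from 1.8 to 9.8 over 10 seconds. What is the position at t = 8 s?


s = t/T = 8/10 = 0.8
p(t) = p0 + (pf-p0)*s
= 1.8 + (9.8 - 1.8) * 0.8
= 8.2


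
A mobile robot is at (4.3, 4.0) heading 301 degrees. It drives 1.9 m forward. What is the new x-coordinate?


x_new = x0 + d*cos(theta)
= 4.3 + 1.9*cos(301)
= 4.3 + 0.9786
= 5.2786


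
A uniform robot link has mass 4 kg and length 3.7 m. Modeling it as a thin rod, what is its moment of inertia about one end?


I = (1/3) * m * L^2
= (1/3) * 4 * 3.7^2
= 0.333333 * 4 * 13.69
= 18.2533 kg*m^2


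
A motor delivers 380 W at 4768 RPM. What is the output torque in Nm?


omega = 4768 * 2*pi/60 = 499.3038 rad/s
tau = P / omega = 380 / 499.3038
= 0.7611 Nm


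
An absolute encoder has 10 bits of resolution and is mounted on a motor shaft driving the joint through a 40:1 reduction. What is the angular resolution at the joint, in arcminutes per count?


counts = 2^10 = 1024
effective counts at joint = 1024 * 40 = 40960
resolution = 360*60 / 40960
= 0.5273 arcmin/count


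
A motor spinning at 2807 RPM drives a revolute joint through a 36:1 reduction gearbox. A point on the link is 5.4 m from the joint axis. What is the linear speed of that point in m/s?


omega_motor = 2807 * 2*pi/60 = 293.9484 rad/s
omega_joint = omega_motor / 36 = 8.1652 rad/s
v = omega_joint * r = 8.1652 * 5.4
= 44.0923 m/s


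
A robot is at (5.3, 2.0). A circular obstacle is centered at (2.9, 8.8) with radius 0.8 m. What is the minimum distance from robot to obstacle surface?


center_dist = sqrt((5.3-2.9)^2 + (2.0-8.8)^2)
= sqrt(5.76 + 46.24)
= 7.2111
min_dist = center_dist - radius = 7.2111 - 0.8 = 6.4111 m


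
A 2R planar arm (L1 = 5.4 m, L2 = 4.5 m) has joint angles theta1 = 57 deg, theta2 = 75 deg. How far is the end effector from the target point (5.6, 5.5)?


End effector via forward kinematics:
x = L1*cos(t1) + L2*cos(t1+t2) = -0.07
y = L1*sin(t1) + L2*sin(t1+t2) = 7.873
Distance to target:
d = sqrt((5.6 - -0.07)^2 + (5.5 - 7.873)^2)
= sqrt(32.1493 + 5.631)
= 6.1466 m


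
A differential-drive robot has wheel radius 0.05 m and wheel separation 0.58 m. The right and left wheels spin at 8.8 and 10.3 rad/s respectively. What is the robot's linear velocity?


vR = r*wR = 0.05*8.8 = 0.44 m/s
vL = r*wL = 0.05*10.3 = 0.515 m/s
v = (vR+vL)/2 = 0.4775 m/s
omega = (vR-vL)/L = -0.1293 rad/s
linear velocity = 0.4775 m/s


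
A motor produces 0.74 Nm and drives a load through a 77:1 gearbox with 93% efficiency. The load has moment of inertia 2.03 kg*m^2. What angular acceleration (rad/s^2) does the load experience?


tau_out = tau_motor * N * eta
= 0.74 * 77 * 0.93 = 52.9914 Nm
alpha = tau_out / I = 52.9914 / 2.03
= 26.1041 rad/s^2


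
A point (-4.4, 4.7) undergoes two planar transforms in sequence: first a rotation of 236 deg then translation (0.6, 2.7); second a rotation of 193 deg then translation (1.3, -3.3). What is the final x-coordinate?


After transform 1:
x1 = cos(236)*-4.4 - sin(236)*4.7 + 0.6 = 6.9569
y1 = sin(236)*-4.4 + cos(236)*4.7 + 2.7 = 3.7196
After transform 2:
x2 = cos(193)*6.9569 - sin(193)*3.7196 + 1.3
= -4.6419


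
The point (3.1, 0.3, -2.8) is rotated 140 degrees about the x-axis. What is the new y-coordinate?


Rotation about x-axis: y' = y*cos(theta) - z*sin(theta)
= 0.3 * -0.766 - -2.8 * 0.6428
= 1.57


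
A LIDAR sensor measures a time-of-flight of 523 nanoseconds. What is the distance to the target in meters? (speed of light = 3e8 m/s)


tof = 523 ns = 5.23e-07 s
dist = c * tof / 2
= 3e8 * 5.23e-07 / 2
= 78.45 m


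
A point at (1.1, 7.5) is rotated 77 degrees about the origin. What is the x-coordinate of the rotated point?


x' = x*cos(theta) - y*sin(theta)
cos(77 deg) = 0.225, sin(77 deg) = 0.9744
x' = 1.1 * 0.225 - 7.5 * 0.9744
= 0.2474 - 7.3078
= -7.0603


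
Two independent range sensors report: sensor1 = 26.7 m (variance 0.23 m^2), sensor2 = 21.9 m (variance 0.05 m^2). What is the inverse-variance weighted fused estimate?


w1 = (1/var1) / (1/var1 + 1/var2)
   = 4.3478 / (4.3478 + 20.0) = 0.1786
w2 = 1 - w1 = 0.8214
fused = w1*s1 + w2*s2 = 4.7679 + 17.9893
= 22.7571 m
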